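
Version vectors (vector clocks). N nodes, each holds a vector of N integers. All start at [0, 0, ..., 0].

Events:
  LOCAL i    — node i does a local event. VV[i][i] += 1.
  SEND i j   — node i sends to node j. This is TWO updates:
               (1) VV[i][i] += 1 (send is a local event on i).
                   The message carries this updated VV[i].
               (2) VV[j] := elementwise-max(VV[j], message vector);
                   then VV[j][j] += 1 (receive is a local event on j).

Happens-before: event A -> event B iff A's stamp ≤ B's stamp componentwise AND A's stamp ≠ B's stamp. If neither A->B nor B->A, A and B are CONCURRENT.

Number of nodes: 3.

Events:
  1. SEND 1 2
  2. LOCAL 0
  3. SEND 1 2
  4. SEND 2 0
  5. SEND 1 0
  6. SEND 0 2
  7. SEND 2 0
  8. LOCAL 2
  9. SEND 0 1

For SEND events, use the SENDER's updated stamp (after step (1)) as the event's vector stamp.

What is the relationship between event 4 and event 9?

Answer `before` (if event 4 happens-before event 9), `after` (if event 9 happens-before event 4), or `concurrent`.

Answer: before

Derivation:
Initial: VV[0]=[0, 0, 0]
Initial: VV[1]=[0, 0, 0]
Initial: VV[2]=[0, 0, 0]
Event 1: SEND 1->2: VV[1][1]++ -> VV[1]=[0, 1, 0], msg_vec=[0, 1, 0]; VV[2]=max(VV[2],msg_vec) then VV[2][2]++ -> VV[2]=[0, 1, 1]
Event 2: LOCAL 0: VV[0][0]++ -> VV[0]=[1, 0, 0]
Event 3: SEND 1->2: VV[1][1]++ -> VV[1]=[0, 2, 0], msg_vec=[0, 2, 0]; VV[2]=max(VV[2],msg_vec) then VV[2][2]++ -> VV[2]=[0, 2, 2]
Event 4: SEND 2->0: VV[2][2]++ -> VV[2]=[0, 2, 3], msg_vec=[0, 2, 3]; VV[0]=max(VV[0],msg_vec) then VV[0][0]++ -> VV[0]=[2, 2, 3]
Event 5: SEND 1->0: VV[1][1]++ -> VV[1]=[0, 3, 0], msg_vec=[0, 3, 0]; VV[0]=max(VV[0],msg_vec) then VV[0][0]++ -> VV[0]=[3, 3, 3]
Event 6: SEND 0->2: VV[0][0]++ -> VV[0]=[4, 3, 3], msg_vec=[4, 3, 3]; VV[2]=max(VV[2],msg_vec) then VV[2][2]++ -> VV[2]=[4, 3, 4]
Event 7: SEND 2->0: VV[2][2]++ -> VV[2]=[4, 3, 5], msg_vec=[4, 3, 5]; VV[0]=max(VV[0],msg_vec) then VV[0][0]++ -> VV[0]=[5, 3, 5]
Event 8: LOCAL 2: VV[2][2]++ -> VV[2]=[4, 3, 6]
Event 9: SEND 0->1: VV[0][0]++ -> VV[0]=[6, 3, 5], msg_vec=[6, 3, 5]; VV[1]=max(VV[1],msg_vec) then VV[1][1]++ -> VV[1]=[6, 4, 5]
Event 4 stamp: [0, 2, 3]
Event 9 stamp: [6, 3, 5]
[0, 2, 3] <= [6, 3, 5]? True
[6, 3, 5] <= [0, 2, 3]? False
Relation: before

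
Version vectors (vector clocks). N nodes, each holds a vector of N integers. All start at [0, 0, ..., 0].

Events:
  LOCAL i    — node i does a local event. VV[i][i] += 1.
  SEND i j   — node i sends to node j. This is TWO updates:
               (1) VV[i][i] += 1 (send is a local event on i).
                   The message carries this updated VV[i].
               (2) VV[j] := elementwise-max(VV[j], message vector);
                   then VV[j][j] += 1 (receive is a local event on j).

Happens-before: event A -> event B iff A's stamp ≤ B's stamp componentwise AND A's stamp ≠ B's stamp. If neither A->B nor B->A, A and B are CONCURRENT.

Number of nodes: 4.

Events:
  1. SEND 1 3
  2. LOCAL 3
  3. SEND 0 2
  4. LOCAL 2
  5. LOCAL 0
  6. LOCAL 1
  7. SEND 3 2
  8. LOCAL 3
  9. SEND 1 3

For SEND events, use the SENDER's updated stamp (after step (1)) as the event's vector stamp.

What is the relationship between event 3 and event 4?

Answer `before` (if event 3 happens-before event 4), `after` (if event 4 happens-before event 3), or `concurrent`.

Initial: VV[0]=[0, 0, 0, 0]
Initial: VV[1]=[0, 0, 0, 0]
Initial: VV[2]=[0, 0, 0, 0]
Initial: VV[3]=[0, 0, 0, 0]
Event 1: SEND 1->3: VV[1][1]++ -> VV[1]=[0, 1, 0, 0], msg_vec=[0, 1, 0, 0]; VV[3]=max(VV[3],msg_vec) then VV[3][3]++ -> VV[3]=[0, 1, 0, 1]
Event 2: LOCAL 3: VV[3][3]++ -> VV[3]=[0, 1, 0, 2]
Event 3: SEND 0->2: VV[0][0]++ -> VV[0]=[1, 0, 0, 0], msg_vec=[1, 0, 0, 0]; VV[2]=max(VV[2],msg_vec) then VV[2][2]++ -> VV[2]=[1, 0, 1, 0]
Event 4: LOCAL 2: VV[2][2]++ -> VV[2]=[1, 0, 2, 0]
Event 5: LOCAL 0: VV[0][0]++ -> VV[0]=[2, 0, 0, 0]
Event 6: LOCAL 1: VV[1][1]++ -> VV[1]=[0, 2, 0, 0]
Event 7: SEND 3->2: VV[3][3]++ -> VV[3]=[0, 1, 0, 3], msg_vec=[0, 1, 0, 3]; VV[2]=max(VV[2],msg_vec) then VV[2][2]++ -> VV[2]=[1, 1, 3, 3]
Event 8: LOCAL 3: VV[3][3]++ -> VV[3]=[0, 1, 0, 4]
Event 9: SEND 1->3: VV[1][1]++ -> VV[1]=[0, 3, 0, 0], msg_vec=[0, 3, 0, 0]; VV[3]=max(VV[3],msg_vec) then VV[3][3]++ -> VV[3]=[0, 3, 0, 5]
Event 3 stamp: [1, 0, 0, 0]
Event 4 stamp: [1, 0, 2, 0]
[1, 0, 0, 0] <= [1, 0, 2, 0]? True
[1, 0, 2, 0] <= [1, 0, 0, 0]? False
Relation: before

Answer: before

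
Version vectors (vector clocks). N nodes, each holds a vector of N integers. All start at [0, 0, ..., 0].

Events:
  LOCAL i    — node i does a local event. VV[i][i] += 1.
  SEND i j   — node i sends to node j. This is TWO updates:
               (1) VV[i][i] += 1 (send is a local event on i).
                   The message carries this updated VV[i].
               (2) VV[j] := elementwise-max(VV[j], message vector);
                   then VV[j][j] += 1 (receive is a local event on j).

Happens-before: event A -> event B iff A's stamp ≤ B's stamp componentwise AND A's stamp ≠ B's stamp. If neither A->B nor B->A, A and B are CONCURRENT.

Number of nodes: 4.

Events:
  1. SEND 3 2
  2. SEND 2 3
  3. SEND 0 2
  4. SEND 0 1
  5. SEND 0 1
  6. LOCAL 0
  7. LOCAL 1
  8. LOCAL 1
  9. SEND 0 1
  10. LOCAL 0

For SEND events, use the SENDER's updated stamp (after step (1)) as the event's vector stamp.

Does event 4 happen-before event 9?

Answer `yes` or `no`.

Initial: VV[0]=[0, 0, 0, 0]
Initial: VV[1]=[0, 0, 0, 0]
Initial: VV[2]=[0, 0, 0, 0]
Initial: VV[3]=[0, 0, 0, 0]
Event 1: SEND 3->2: VV[3][3]++ -> VV[3]=[0, 0, 0, 1], msg_vec=[0, 0, 0, 1]; VV[2]=max(VV[2],msg_vec) then VV[2][2]++ -> VV[2]=[0, 0, 1, 1]
Event 2: SEND 2->3: VV[2][2]++ -> VV[2]=[0, 0, 2, 1], msg_vec=[0, 0, 2, 1]; VV[3]=max(VV[3],msg_vec) then VV[3][3]++ -> VV[3]=[0, 0, 2, 2]
Event 3: SEND 0->2: VV[0][0]++ -> VV[0]=[1, 0, 0, 0], msg_vec=[1, 0, 0, 0]; VV[2]=max(VV[2],msg_vec) then VV[2][2]++ -> VV[2]=[1, 0, 3, 1]
Event 4: SEND 0->1: VV[0][0]++ -> VV[0]=[2, 0, 0, 0], msg_vec=[2, 0, 0, 0]; VV[1]=max(VV[1],msg_vec) then VV[1][1]++ -> VV[1]=[2, 1, 0, 0]
Event 5: SEND 0->1: VV[0][0]++ -> VV[0]=[3, 0, 0, 0], msg_vec=[3, 0, 0, 0]; VV[1]=max(VV[1],msg_vec) then VV[1][1]++ -> VV[1]=[3, 2, 0, 0]
Event 6: LOCAL 0: VV[0][0]++ -> VV[0]=[4, 0, 0, 0]
Event 7: LOCAL 1: VV[1][1]++ -> VV[1]=[3, 3, 0, 0]
Event 8: LOCAL 1: VV[1][1]++ -> VV[1]=[3, 4, 0, 0]
Event 9: SEND 0->1: VV[0][0]++ -> VV[0]=[5, 0, 0, 0], msg_vec=[5, 0, 0, 0]; VV[1]=max(VV[1],msg_vec) then VV[1][1]++ -> VV[1]=[5, 5, 0, 0]
Event 10: LOCAL 0: VV[0][0]++ -> VV[0]=[6, 0, 0, 0]
Event 4 stamp: [2, 0, 0, 0]
Event 9 stamp: [5, 0, 0, 0]
[2, 0, 0, 0] <= [5, 0, 0, 0]? True. Equal? False. Happens-before: True

Answer: yes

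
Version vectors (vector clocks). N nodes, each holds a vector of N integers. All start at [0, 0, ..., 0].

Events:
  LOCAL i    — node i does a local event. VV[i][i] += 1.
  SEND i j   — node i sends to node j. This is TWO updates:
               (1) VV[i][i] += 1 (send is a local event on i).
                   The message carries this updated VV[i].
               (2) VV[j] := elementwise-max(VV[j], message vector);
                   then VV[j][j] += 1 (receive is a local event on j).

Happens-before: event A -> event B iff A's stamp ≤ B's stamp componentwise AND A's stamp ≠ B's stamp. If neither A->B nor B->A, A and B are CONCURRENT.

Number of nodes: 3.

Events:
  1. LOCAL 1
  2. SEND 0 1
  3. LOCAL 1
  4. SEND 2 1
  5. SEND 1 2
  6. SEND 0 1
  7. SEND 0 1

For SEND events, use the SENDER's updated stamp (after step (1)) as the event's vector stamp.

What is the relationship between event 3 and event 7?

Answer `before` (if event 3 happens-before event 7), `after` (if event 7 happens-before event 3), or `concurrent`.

Answer: concurrent

Derivation:
Initial: VV[0]=[0, 0, 0]
Initial: VV[1]=[0, 0, 0]
Initial: VV[2]=[0, 0, 0]
Event 1: LOCAL 1: VV[1][1]++ -> VV[1]=[0, 1, 0]
Event 2: SEND 0->1: VV[0][0]++ -> VV[0]=[1, 0, 0], msg_vec=[1, 0, 0]; VV[1]=max(VV[1],msg_vec) then VV[1][1]++ -> VV[1]=[1, 2, 0]
Event 3: LOCAL 1: VV[1][1]++ -> VV[1]=[1, 3, 0]
Event 4: SEND 2->1: VV[2][2]++ -> VV[2]=[0, 0, 1], msg_vec=[0, 0, 1]; VV[1]=max(VV[1],msg_vec) then VV[1][1]++ -> VV[1]=[1, 4, 1]
Event 5: SEND 1->2: VV[1][1]++ -> VV[1]=[1, 5, 1], msg_vec=[1, 5, 1]; VV[2]=max(VV[2],msg_vec) then VV[2][2]++ -> VV[2]=[1, 5, 2]
Event 6: SEND 0->1: VV[0][0]++ -> VV[0]=[2, 0, 0], msg_vec=[2, 0, 0]; VV[1]=max(VV[1],msg_vec) then VV[1][1]++ -> VV[1]=[2, 6, 1]
Event 7: SEND 0->1: VV[0][0]++ -> VV[0]=[3, 0, 0], msg_vec=[3, 0, 0]; VV[1]=max(VV[1],msg_vec) then VV[1][1]++ -> VV[1]=[3, 7, 1]
Event 3 stamp: [1, 3, 0]
Event 7 stamp: [3, 0, 0]
[1, 3, 0] <= [3, 0, 0]? False
[3, 0, 0] <= [1, 3, 0]? False
Relation: concurrent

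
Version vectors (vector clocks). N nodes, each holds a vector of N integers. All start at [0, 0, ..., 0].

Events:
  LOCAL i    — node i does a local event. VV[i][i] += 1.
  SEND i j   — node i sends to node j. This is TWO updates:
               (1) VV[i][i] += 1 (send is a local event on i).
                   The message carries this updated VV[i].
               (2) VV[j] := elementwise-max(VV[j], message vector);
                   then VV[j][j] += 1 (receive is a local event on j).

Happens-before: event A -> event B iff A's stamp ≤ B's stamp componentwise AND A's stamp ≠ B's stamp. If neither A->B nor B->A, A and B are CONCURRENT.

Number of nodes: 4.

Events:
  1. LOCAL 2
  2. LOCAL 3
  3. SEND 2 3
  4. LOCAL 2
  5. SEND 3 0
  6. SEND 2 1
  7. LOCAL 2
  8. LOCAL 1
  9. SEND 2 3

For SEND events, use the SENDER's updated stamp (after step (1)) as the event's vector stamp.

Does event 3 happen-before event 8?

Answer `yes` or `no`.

Initial: VV[0]=[0, 0, 0, 0]
Initial: VV[1]=[0, 0, 0, 0]
Initial: VV[2]=[0, 0, 0, 0]
Initial: VV[3]=[0, 0, 0, 0]
Event 1: LOCAL 2: VV[2][2]++ -> VV[2]=[0, 0, 1, 0]
Event 2: LOCAL 3: VV[3][3]++ -> VV[3]=[0, 0, 0, 1]
Event 3: SEND 2->3: VV[2][2]++ -> VV[2]=[0, 0, 2, 0], msg_vec=[0, 0, 2, 0]; VV[3]=max(VV[3],msg_vec) then VV[3][3]++ -> VV[3]=[0, 0, 2, 2]
Event 4: LOCAL 2: VV[2][2]++ -> VV[2]=[0, 0, 3, 0]
Event 5: SEND 3->0: VV[3][3]++ -> VV[3]=[0, 0, 2, 3], msg_vec=[0, 0, 2, 3]; VV[0]=max(VV[0],msg_vec) then VV[0][0]++ -> VV[0]=[1, 0, 2, 3]
Event 6: SEND 2->1: VV[2][2]++ -> VV[2]=[0, 0, 4, 0], msg_vec=[0, 0, 4, 0]; VV[1]=max(VV[1],msg_vec) then VV[1][1]++ -> VV[1]=[0, 1, 4, 0]
Event 7: LOCAL 2: VV[2][2]++ -> VV[2]=[0, 0, 5, 0]
Event 8: LOCAL 1: VV[1][1]++ -> VV[1]=[0, 2, 4, 0]
Event 9: SEND 2->3: VV[2][2]++ -> VV[2]=[0, 0, 6, 0], msg_vec=[0, 0, 6, 0]; VV[3]=max(VV[3],msg_vec) then VV[3][3]++ -> VV[3]=[0, 0, 6, 4]
Event 3 stamp: [0, 0, 2, 0]
Event 8 stamp: [0, 2, 4, 0]
[0, 0, 2, 0] <= [0, 2, 4, 0]? True. Equal? False. Happens-before: True

Answer: yes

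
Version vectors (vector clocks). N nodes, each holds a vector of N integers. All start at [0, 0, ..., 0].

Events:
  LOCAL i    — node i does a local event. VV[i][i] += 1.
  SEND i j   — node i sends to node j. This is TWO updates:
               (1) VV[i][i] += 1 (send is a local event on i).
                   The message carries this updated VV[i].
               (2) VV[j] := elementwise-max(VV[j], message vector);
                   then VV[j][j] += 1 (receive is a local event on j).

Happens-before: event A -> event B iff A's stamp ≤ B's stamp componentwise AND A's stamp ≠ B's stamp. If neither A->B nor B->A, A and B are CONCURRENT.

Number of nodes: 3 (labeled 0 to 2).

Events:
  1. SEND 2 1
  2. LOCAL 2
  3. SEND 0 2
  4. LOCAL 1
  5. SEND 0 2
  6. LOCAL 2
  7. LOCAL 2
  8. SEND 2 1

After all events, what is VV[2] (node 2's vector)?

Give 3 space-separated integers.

Answer: 2 0 7

Derivation:
Initial: VV[0]=[0, 0, 0]
Initial: VV[1]=[0, 0, 0]
Initial: VV[2]=[0, 0, 0]
Event 1: SEND 2->1: VV[2][2]++ -> VV[2]=[0, 0, 1], msg_vec=[0, 0, 1]; VV[1]=max(VV[1],msg_vec) then VV[1][1]++ -> VV[1]=[0, 1, 1]
Event 2: LOCAL 2: VV[2][2]++ -> VV[2]=[0, 0, 2]
Event 3: SEND 0->2: VV[0][0]++ -> VV[0]=[1, 0, 0], msg_vec=[1, 0, 0]; VV[2]=max(VV[2],msg_vec) then VV[2][2]++ -> VV[2]=[1, 0, 3]
Event 4: LOCAL 1: VV[1][1]++ -> VV[1]=[0, 2, 1]
Event 5: SEND 0->2: VV[0][0]++ -> VV[0]=[2, 0, 0], msg_vec=[2, 0, 0]; VV[2]=max(VV[2],msg_vec) then VV[2][2]++ -> VV[2]=[2, 0, 4]
Event 6: LOCAL 2: VV[2][2]++ -> VV[2]=[2, 0, 5]
Event 7: LOCAL 2: VV[2][2]++ -> VV[2]=[2, 0, 6]
Event 8: SEND 2->1: VV[2][2]++ -> VV[2]=[2, 0, 7], msg_vec=[2, 0, 7]; VV[1]=max(VV[1],msg_vec) then VV[1][1]++ -> VV[1]=[2, 3, 7]
Final vectors: VV[0]=[2, 0, 0]; VV[1]=[2, 3, 7]; VV[2]=[2, 0, 7]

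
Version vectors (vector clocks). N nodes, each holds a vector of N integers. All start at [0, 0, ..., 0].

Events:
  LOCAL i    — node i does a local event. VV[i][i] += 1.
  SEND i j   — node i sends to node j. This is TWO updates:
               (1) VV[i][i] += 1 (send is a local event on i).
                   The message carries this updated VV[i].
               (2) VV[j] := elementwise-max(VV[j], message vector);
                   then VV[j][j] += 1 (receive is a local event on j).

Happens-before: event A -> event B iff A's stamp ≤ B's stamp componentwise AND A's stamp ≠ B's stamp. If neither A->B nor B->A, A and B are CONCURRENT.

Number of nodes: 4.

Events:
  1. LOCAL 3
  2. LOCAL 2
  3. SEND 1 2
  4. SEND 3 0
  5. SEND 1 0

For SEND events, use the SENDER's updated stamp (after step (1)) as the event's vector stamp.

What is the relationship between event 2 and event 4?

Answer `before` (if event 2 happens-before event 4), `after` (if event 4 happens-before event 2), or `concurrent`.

Answer: concurrent

Derivation:
Initial: VV[0]=[0, 0, 0, 0]
Initial: VV[1]=[0, 0, 0, 0]
Initial: VV[2]=[0, 0, 0, 0]
Initial: VV[3]=[0, 0, 0, 0]
Event 1: LOCAL 3: VV[3][3]++ -> VV[3]=[0, 0, 0, 1]
Event 2: LOCAL 2: VV[2][2]++ -> VV[2]=[0, 0, 1, 0]
Event 3: SEND 1->2: VV[1][1]++ -> VV[1]=[0, 1, 0, 0], msg_vec=[0, 1, 0, 0]; VV[2]=max(VV[2],msg_vec) then VV[2][2]++ -> VV[2]=[0, 1, 2, 0]
Event 4: SEND 3->0: VV[3][3]++ -> VV[3]=[0, 0, 0, 2], msg_vec=[0, 0, 0, 2]; VV[0]=max(VV[0],msg_vec) then VV[0][0]++ -> VV[0]=[1, 0, 0, 2]
Event 5: SEND 1->0: VV[1][1]++ -> VV[1]=[0, 2, 0, 0], msg_vec=[0, 2, 0, 0]; VV[0]=max(VV[0],msg_vec) then VV[0][0]++ -> VV[0]=[2, 2, 0, 2]
Event 2 stamp: [0, 0, 1, 0]
Event 4 stamp: [0, 0, 0, 2]
[0, 0, 1, 0] <= [0, 0, 0, 2]? False
[0, 0, 0, 2] <= [0, 0, 1, 0]? False
Relation: concurrent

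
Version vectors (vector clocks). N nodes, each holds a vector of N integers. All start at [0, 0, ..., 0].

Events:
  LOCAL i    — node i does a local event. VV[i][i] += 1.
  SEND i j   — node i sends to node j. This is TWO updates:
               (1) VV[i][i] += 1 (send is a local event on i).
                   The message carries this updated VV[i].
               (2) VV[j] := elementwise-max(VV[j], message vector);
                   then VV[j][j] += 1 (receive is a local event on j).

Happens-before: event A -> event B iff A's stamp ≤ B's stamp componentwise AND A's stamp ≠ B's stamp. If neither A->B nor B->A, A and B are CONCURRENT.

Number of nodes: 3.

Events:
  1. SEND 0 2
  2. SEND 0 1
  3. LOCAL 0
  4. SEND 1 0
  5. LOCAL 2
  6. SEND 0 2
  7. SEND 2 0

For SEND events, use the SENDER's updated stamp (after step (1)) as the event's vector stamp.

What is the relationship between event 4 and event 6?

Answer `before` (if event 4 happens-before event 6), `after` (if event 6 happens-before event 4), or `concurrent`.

Answer: before

Derivation:
Initial: VV[0]=[0, 0, 0]
Initial: VV[1]=[0, 0, 0]
Initial: VV[2]=[0, 0, 0]
Event 1: SEND 0->2: VV[0][0]++ -> VV[0]=[1, 0, 0], msg_vec=[1, 0, 0]; VV[2]=max(VV[2],msg_vec) then VV[2][2]++ -> VV[2]=[1, 0, 1]
Event 2: SEND 0->1: VV[0][0]++ -> VV[0]=[2, 0, 0], msg_vec=[2, 0, 0]; VV[1]=max(VV[1],msg_vec) then VV[1][1]++ -> VV[1]=[2, 1, 0]
Event 3: LOCAL 0: VV[0][0]++ -> VV[0]=[3, 0, 0]
Event 4: SEND 1->0: VV[1][1]++ -> VV[1]=[2, 2, 0], msg_vec=[2, 2, 0]; VV[0]=max(VV[0],msg_vec) then VV[0][0]++ -> VV[0]=[4, 2, 0]
Event 5: LOCAL 2: VV[2][2]++ -> VV[2]=[1, 0, 2]
Event 6: SEND 0->2: VV[0][0]++ -> VV[0]=[5, 2, 0], msg_vec=[5, 2, 0]; VV[2]=max(VV[2],msg_vec) then VV[2][2]++ -> VV[2]=[5, 2, 3]
Event 7: SEND 2->0: VV[2][2]++ -> VV[2]=[5, 2, 4], msg_vec=[5, 2, 4]; VV[0]=max(VV[0],msg_vec) then VV[0][0]++ -> VV[0]=[6, 2, 4]
Event 4 stamp: [2, 2, 0]
Event 6 stamp: [5, 2, 0]
[2, 2, 0] <= [5, 2, 0]? True
[5, 2, 0] <= [2, 2, 0]? False
Relation: before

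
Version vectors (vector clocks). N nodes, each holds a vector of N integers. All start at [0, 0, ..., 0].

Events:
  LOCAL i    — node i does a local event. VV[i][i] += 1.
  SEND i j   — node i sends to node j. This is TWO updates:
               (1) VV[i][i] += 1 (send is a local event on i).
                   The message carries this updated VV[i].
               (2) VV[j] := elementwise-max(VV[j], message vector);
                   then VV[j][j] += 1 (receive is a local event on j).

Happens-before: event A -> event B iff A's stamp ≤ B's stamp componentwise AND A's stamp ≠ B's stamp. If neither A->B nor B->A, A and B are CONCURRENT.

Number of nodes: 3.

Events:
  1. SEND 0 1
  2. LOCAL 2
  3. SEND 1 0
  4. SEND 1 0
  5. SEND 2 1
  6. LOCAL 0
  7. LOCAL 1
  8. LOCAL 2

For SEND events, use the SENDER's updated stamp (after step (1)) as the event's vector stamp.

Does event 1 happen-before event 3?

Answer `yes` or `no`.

Answer: yes

Derivation:
Initial: VV[0]=[0, 0, 0]
Initial: VV[1]=[0, 0, 0]
Initial: VV[2]=[0, 0, 0]
Event 1: SEND 0->1: VV[0][0]++ -> VV[0]=[1, 0, 0], msg_vec=[1, 0, 0]; VV[1]=max(VV[1],msg_vec) then VV[1][1]++ -> VV[1]=[1, 1, 0]
Event 2: LOCAL 2: VV[2][2]++ -> VV[2]=[0, 0, 1]
Event 3: SEND 1->0: VV[1][1]++ -> VV[1]=[1, 2, 0], msg_vec=[1, 2, 0]; VV[0]=max(VV[0],msg_vec) then VV[0][0]++ -> VV[0]=[2, 2, 0]
Event 4: SEND 1->0: VV[1][1]++ -> VV[1]=[1, 3, 0], msg_vec=[1, 3, 0]; VV[0]=max(VV[0],msg_vec) then VV[0][0]++ -> VV[0]=[3, 3, 0]
Event 5: SEND 2->1: VV[2][2]++ -> VV[2]=[0, 0, 2], msg_vec=[0, 0, 2]; VV[1]=max(VV[1],msg_vec) then VV[1][1]++ -> VV[1]=[1, 4, 2]
Event 6: LOCAL 0: VV[0][0]++ -> VV[0]=[4, 3, 0]
Event 7: LOCAL 1: VV[1][1]++ -> VV[1]=[1, 5, 2]
Event 8: LOCAL 2: VV[2][2]++ -> VV[2]=[0, 0, 3]
Event 1 stamp: [1, 0, 0]
Event 3 stamp: [1, 2, 0]
[1, 0, 0] <= [1, 2, 0]? True. Equal? False. Happens-before: True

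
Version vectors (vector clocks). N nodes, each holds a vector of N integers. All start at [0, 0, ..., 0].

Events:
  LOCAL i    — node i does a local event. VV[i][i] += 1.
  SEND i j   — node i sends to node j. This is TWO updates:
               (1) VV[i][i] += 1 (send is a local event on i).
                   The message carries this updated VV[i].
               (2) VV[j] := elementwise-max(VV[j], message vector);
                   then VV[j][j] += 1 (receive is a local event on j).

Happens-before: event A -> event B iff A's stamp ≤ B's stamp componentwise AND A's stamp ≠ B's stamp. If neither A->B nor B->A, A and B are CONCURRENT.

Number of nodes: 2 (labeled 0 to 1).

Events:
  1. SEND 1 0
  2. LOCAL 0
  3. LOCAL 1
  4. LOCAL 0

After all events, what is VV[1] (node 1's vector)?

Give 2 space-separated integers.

Initial: VV[0]=[0, 0]
Initial: VV[1]=[0, 0]
Event 1: SEND 1->0: VV[1][1]++ -> VV[1]=[0, 1], msg_vec=[0, 1]; VV[0]=max(VV[0],msg_vec) then VV[0][0]++ -> VV[0]=[1, 1]
Event 2: LOCAL 0: VV[0][0]++ -> VV[0]=[2, 1]
Event 3: LOCAL 1: VV[1][1]++ -> VV[1]=[0, 2]
Event 4: LOCAL 0: VV[0][0]++ -> VV[0]=[3, 1]
Final vectors: VV[0]=[3, 1]; VV[1]=[0, 2]

Answer: 0 2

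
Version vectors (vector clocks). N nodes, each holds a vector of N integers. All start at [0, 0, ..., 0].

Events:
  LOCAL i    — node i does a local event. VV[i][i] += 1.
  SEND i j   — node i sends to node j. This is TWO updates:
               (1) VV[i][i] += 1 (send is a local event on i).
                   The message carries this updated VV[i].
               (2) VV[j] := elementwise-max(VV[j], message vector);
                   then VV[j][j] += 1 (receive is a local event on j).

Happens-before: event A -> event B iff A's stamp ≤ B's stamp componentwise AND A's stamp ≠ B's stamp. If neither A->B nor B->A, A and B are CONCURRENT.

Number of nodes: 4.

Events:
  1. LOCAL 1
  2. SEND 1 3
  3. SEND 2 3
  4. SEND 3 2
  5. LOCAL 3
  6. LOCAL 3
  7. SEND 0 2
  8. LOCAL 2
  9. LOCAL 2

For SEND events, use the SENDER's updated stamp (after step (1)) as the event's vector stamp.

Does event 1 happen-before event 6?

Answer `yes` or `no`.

Initial: VV[0]=[0, 0, 0, 0]
Initial: VV[1]=[0, 0, 0, 0]
Initial: VV[2]=[0, 0, 0, 0]
Initial: VV[3]=[0, 0, 0, 0]
Event 1: LOCAL 1: VV[1][1]++ -> VV[1]=[0, 1, 0, 0]
Event 2: SEND 1->3: VV[1][1]++ -> VV[1]=[0, 2, 0, 0], msg_vec=[0, 2, 0, 0]; VV[3]=max(VV[3],msg_vec) then VV[3][3]++ -> VV[3]=[0, 2, 0, 1]
Event 3: SEND 2->3: VV[2][2]++ -> VV[2]=[0, 0, 1, 0], msg_vec=[0, 0, 1, 0]; VV[3]=max(VV[3],msg_vec) then VV[3][3]++ -> VV[3]=[0, 2, 1, 2]
Event 4: SEND 3->2: VV[3][3]++ -> VV[3]=[0, 2, 1, 3], msg_vec=[0, 2, 1, 3]; VV[2]=max(VV[2],msg_vec) then VV[2][2]++ -> VV[2]=[0, 2, 2, 3]
Event 5: LOCAL 3: VV[3][3]++ -> VV[3]=[0, 2, 1, 4]
Event 6: LOCAL 3: VV[3][3]++ -> VV[3]=[0, 2, 1, 5]
Event 7: SEND 0->2: VV[0][0]++ -> VV[0]=[1, 0, 0, 0], msg_vec=[1, 0, 0, 0]; VV[2]=max(VV[2],msg_vec) then VV[2][2]++ -> VV[2]=[1, 2, 3, 3]
Event 8: LOCAL 2: VV[2][2]++ -> VV[2]=[1, 2, 4, 3]
Event 9: LOCAL 2: VV[2][2]++ -> VV[2]=[1, 2, 5, 3]
Event 1 stamp: [0, 1, 0, 0]
Event 6 stamp: [0, 2, 1, 5]
[0, 1, 0, 0] <= [0, 2, 1, 5]? True. Equal? False. Happens-before: True

Answer: yes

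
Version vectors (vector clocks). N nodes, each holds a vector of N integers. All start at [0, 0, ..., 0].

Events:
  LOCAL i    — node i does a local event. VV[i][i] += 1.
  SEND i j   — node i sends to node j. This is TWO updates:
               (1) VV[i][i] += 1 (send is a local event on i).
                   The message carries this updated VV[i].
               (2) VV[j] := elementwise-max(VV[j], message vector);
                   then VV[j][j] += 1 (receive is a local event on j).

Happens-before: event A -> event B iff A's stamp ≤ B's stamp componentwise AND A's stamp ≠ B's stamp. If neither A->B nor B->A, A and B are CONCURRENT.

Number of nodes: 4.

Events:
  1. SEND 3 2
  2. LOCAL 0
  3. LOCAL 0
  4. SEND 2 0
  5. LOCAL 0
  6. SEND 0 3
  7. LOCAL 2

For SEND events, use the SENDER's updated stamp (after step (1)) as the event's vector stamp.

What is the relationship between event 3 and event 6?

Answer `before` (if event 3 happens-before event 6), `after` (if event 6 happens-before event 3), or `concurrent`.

Answer: before

Derivation:
Initial: VV[0]=[0, 0, 0, 0]
Initial: VV[1]=[0, 0, 0, 0]
Initial: VV[2]=[0, 0, 0, 0]
Initial: VV[3]=[0, 0, 0, 0]
Event 1: SEND 3->2: VV[3][3]++ -> VV[3]=[0, 0, 0, 1], msg_vec=[0, 0, 0, 1]; VV[2]=max(VV[2],msg_vec) then VV[2][2]++ -> VV[2]=[0, 0, 1, 1]
Event 2: LOCAL 0: VV[0][0]++ -> VV[0]=[1, 0, 0, 0]
Event 3: LOCAL 0: VV[0][0]++ -> VV[0]=[2, 0, 0, 0]
Event 4: SEND 2->0: VV[2][2]++ -> VV[2]=[0, 0, 2, 1], msg_vec=[0, 0, 2, 1]; VV[0]=max(VV[0],msg_vec) then VV[0][0]++ -> VV[0]=[3, 0, 2, 1]
Event 5: LOCAL 0: VV[0][0]++ -> VV[0]=[4, 0, 2, 1]
Event 6: SEND 0->3: VV[0][0]++ -> VV[0]=[5, 0, 2, 1], msg_vec=[5, 0, 2, 1]; VV[3]=max(VV[3],msg_vec) then VV[3][3]++ -> VV[3]=[5, 0, 2, 2]
Event 7: LOCAL 2: VV[2][2]++ -> VV[2]=[0, 0, 3, 1]
Event 3 stamp: [2, 0, 0, 0]
Event 6 stamp: [5, 0, 2, 1]
[2, 0, 0, 0] <= [5, 0, 2, 1]? True
[5, 0, 2, 1] <= [2, 0, 0, 0]? False
Relation: before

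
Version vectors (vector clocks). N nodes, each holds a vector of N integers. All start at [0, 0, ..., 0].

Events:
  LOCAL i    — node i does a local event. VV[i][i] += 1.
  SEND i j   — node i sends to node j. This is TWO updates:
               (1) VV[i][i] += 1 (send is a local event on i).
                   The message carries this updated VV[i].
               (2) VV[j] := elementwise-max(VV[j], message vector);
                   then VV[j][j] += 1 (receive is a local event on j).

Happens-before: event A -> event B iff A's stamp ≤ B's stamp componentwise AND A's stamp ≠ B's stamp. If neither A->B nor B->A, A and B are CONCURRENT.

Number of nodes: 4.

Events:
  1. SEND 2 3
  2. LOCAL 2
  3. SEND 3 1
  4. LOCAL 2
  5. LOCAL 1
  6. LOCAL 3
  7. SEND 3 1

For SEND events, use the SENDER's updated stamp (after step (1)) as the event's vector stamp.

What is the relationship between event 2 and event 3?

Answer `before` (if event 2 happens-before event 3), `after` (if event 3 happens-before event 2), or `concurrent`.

Answer: concurrent

Derivation:
Initial: VV[0]=[0, 0, 0, 0]
Initial: VV[1]=[0, 0, 0, 0]
Initial: VV[2]=[0, 0, 0, 0]
Initial: VV[3]=[0, 0, 0, 0]
Event 1: SEND 2->3: VV[2][2]++ -> VV[2]=[0, 0, 1, 0], msg_vec=[0, 0, 1, 0]; VV[3]=max(VV[3],msg_vec) then VV[3][3]++ -> VV[3]=[0, 0, 1, 1]
Event 2: LOCAL 2: VV[2][2]++ -> VV[2]=[0, 0, 2, 0]
Event 3: SEND 3->1: VV[3][3]++ -> VV[3]=[0, 0, 1, 2], msg_vec=[0, 0, 1, 2]; VV[1]=max(VV[1],msg_vec) then VV[1][1]++ -> VV[1]=[0, 1, 1, 2]
Event 4: LOCAL 2: VV[2][2]++ -> VV[2]=[0, 0, 3, 0]
Event 5: LOCAL 1: VV[1][1]++ -> VV[1]=[0, 2, 1, 2]
Event 6: LOCAL 3: VV[3][3]++ -> VV[3]=[0, 0, 1, 3]
Event 7: SEND 3->1: VV[3][3]++ -> VV[3]=[0, 0, 1, 4], msg_vec=[0, 0, 1, 4]; VV[1]=max(VV[1],msg_vec) then VV[1][1]++ -> VV[1]=[0, 3, 1, 4]
Event 2 stamp: [0, 0, 2, 0]
Event 3 stamp: [0, 0, 1, 2]
[0, 0, 2, 0] <= [0, 0, 1, 2]? False
[0, 0, 1, 2] <= [0, 0, 2, 0]? False
Relation: concurrent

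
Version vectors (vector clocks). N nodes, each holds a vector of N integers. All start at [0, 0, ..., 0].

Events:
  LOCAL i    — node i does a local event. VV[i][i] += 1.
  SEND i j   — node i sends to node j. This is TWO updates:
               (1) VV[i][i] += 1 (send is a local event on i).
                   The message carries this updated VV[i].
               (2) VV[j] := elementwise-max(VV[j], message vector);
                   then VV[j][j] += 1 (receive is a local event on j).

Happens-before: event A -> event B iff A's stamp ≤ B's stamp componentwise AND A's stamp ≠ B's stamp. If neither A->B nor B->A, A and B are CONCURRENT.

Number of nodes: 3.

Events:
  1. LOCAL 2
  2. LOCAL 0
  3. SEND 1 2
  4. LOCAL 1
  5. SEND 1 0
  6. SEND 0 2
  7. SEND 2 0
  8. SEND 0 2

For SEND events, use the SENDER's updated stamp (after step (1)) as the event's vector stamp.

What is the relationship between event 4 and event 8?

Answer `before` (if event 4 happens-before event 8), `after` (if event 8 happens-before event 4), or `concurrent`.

Answer: before

Derivation:
Initial: VV[0]=[0, 0, 0]
Initial: VV[1]=[0, 0, 0]
Initial: VV[2]=[0, 0, 0]
Event 1: LOCAL 2: VV[2][2]++ -> VV[2]=[0, 0, 1]
Event 2: LOCAL 0: VV[0][0]++ -> VV[0]=[1, 0, 0]
Event 3: SEND 1->2: VV[1][1]++ -> VV[1]=[0, 1, 0], msg_vec=[0, 1, 0]; VV[2]=max(VV[2],msg_vec) then VV[2][2]++ -> VV[2]=[0, 1, 2]
Event 4: LOCAL 1: VV[1][1]++ -> VV[1]=[0, 2, 0]
Event 5: SEND 1->0: VV[1][1]++ -> VV[1]=[0, 3, 0], msg_vec=[0, 3, 0]; VV[0]=max(VV[0],msg_vec) then VV[0][0]++ -> VV[0]=[2, 3, 0]
Event 6: SEND 0->2: VV[0][0]++ -> VV[0]=[3, 3, 0], msg_vec=[3, 3, 0]; VV[2]=max(VV[2],msg_vec) then VV[2][2]++ -> VV[2]=[3, 3, 3]
Event 7: SEND 2->0: VV[2][2]++ -> VV[2]=[3, 3, 4], msg_vec=[3, 3, 4]; VV[0]=max(VV[0],msg_vec) then VV[0][0]++ -> VV[0]=[4, 3, 4]
Event 8: SEND 0->2: VV[0][0]++ -> VV[0]=[5, 3, 4], msg_vec=[5, 3, 4]; VV[2]=max(VV[2],msg_vec) then VV[2][2]++ -> VV[2]=[5, 3, 5]
Event 4 stamp: [0, 2, 0]
Event 8 stamp: [5, 3, 4]
[0, 2, 0] <= [5, 3, 4]? True
[5, 3, 4] <= [0, 2, 0]? False
Relation: before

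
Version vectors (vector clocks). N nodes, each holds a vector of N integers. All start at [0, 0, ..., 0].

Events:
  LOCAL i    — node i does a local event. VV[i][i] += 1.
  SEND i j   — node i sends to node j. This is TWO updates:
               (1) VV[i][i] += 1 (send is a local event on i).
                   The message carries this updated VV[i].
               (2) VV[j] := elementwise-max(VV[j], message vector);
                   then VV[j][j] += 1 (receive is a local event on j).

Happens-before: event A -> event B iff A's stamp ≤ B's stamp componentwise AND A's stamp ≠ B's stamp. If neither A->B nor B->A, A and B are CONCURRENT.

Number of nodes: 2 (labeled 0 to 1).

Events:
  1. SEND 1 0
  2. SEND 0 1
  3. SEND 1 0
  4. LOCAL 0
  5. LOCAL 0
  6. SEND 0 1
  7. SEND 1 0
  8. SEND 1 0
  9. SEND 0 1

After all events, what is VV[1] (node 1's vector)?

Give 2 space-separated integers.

Initial: VV[0]=[0, 0]
Initial: VV[1]=[0, 0]
Event 1: SEND 1->0: VV[1][1]++ -> VV[1]=[0, 1], msg_vec=[0, 1]; VV[0]=max(VV[0],msg_vec) then VV[0][0]++ -> VV[0]=[1, 1]
Event 2: SEND 0->1: VV[0][0]++ -> VV[0]=[2, 1], msg_vec=[2, 1]; VV[1]=max(VV[1],msg_vec) then VV[1][1]++ -> VV[1]=[2, 2]
Event 3: SEND 1->0: VV[1][1]++ -> VV[1]=[2, 3], msg_vec=[2, 3]; VV[0]=max(VV[0],msg_vec) then VV[0][0]++ -> VV[0]=[3, 3]
Event 4: LOCAL 0: VV[0][0]++ -> VV[0]=[4, 3]
Event 5: LOCAL 0: VV[0][0]++ -> VV[0]=[5, 3]
Event 6: SEND 0->1: VV[0][0]++ -> VV[0]=[6, 3], msg_vec=[6, 3]; VV[1]=max(VV[1],msg_vec) then VV[1][1]++ -> VV[1]=[6, 4]
Event 7: SEND 1->0: VV[1][1]++ -> VV[1]=[6, 5], msg_vec=[6, 5]; VV[0]=max(VV[0],msg_vec) then VV[0][0]++ -> VV[0]=[7, 5]
Event 8: SEND 1->0: VV[1][1]++ -> VV[1]=[6, 6], msg_vec=[6, 6]; VV[0]=max(VV[0],msg_vec) then VV[0][0]++ -> VV[0]=[8, 6]
Event 9: SEND 0->1: VV[0][0]++ -> VV[0]=[9, 6], msg_vec=[9, 6]; VV[1]=max(VV[1],msg_vec) then VV[1][1]++ -> VV[1]=[9, 7]
Final vectors: VV[0]=[9, 6]; VV[1]=[9, 7]

Answer: 9 7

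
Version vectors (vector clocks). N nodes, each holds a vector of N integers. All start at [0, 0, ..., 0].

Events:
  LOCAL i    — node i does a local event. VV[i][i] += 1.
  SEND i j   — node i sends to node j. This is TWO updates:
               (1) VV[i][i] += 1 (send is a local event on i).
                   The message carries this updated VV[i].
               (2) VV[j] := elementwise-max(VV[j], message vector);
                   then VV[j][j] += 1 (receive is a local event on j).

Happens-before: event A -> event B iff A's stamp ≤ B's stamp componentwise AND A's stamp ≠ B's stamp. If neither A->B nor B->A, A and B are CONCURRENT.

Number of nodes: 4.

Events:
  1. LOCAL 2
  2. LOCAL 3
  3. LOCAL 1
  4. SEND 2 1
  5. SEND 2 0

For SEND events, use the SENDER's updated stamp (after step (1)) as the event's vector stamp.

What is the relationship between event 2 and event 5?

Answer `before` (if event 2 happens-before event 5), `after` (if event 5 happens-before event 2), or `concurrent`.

Initial: VV[0]=[0, 0, 0, 0]
Initial: VV[1]=[0, 0, 0, 0]
Initial: VV[2]=[0, 0, 0, 0]
Initial: VV[3]=[0, 0, 0, 0]
Event 1: LOCAL 2: VV[2][2]++ -> VV[2]=[0, 0, 1, 0]
Event 2: LOCAL 3: VV[3][3]++ -> VV[3]=[0, 0, 0, 1]
Event 3: LOCAL 1: VV[1][1]++ -> VV[1]=[0, 1, 0, 0]
Event 4: SEND 2->1: VV[2][2]++ -> VV[2]=[0, 0, 2, 0], msg_vec=[0, 0, 2, 0]; VV[1]=max(VV[1],msg_vec) then VV[1][1]++ -> VV[1]=[0, 2, 2, 0]
Event 5: SEND 2->0: VV[2][2]++ -> VV[2]=[0, 0, 3, 0], msg_vec=[0, 0, 3, 0]; VV[0]=max(VV[0],msg_vec) then VV[0][0]++ -> VV[0]=[1, 0, 3, 0]
Event 2 stamp: [0, 0, 0, 1]
Event 5 stamp: [0, 0, 3, 0]
[0, 0, 0, 1] <= [0, 0, 3, 0]? False
[0, 0, 3, 0] <= [0, 0, 0, 1]? False
Relation: concurrent

Answer: concurrent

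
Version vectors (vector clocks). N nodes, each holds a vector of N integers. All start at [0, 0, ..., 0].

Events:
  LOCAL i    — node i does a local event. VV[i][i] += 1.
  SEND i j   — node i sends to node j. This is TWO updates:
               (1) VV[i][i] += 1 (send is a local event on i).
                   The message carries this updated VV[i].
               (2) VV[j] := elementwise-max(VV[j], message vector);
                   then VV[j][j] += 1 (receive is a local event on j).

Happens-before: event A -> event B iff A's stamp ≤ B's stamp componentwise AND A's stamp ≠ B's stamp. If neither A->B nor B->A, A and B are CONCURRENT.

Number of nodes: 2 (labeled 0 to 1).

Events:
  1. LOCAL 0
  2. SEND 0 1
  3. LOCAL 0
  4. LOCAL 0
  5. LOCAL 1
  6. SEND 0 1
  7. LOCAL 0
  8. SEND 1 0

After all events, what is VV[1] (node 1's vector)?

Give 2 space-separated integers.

Answer: 5 4

Derivation:
Initial: VV[0]=[0, 0]
Initial: VV[1]=[0, 0]
Event 1: LOCAL 0: VV[0][0]++ -> VV[0]=[1, 0]
Event 2: SEND 0->1: VV[0][0]++ -> VV[0]=[2, 0], msg_vec=[2, 0]; VV[1]=max(VV[1],msg_vec) then VV[1][1]++ -> VV[1]=[2, 1]
Event 3: LOCAL 0: VV[0][0]++ -> VV[0]=[3, 0]
Event 4: LOCAL 0: VV[0][0]++ -> VV[0]=[4, 0]
Event 5: LOCAL 1: VV[1][1]++ -> VV[1]=[2, 2]
Event 6: SEND 0->1: VV[0][0]++ -> VV[0]=[5, 0], msg_vec=[5, 0]; VV[1]=max(VV[1],msg_vec) then VV[1][1]++ -> VV[1]=[5, 3]
Event 7: LOCAL 0: VV[0][0]++ -> VV[0]=[6, 0]
Event 8: SEND 1->0: VV[1][1]++ -> VV[1]=[5, 4], msg_vec=[5, 4]; VV[0]=max(VV[0],msg_vec) then VV[0][0]++ -> VV[0]=[7, 4]
Final vectors: VV[0]=[7, 4]; VV[1]=[5, 4]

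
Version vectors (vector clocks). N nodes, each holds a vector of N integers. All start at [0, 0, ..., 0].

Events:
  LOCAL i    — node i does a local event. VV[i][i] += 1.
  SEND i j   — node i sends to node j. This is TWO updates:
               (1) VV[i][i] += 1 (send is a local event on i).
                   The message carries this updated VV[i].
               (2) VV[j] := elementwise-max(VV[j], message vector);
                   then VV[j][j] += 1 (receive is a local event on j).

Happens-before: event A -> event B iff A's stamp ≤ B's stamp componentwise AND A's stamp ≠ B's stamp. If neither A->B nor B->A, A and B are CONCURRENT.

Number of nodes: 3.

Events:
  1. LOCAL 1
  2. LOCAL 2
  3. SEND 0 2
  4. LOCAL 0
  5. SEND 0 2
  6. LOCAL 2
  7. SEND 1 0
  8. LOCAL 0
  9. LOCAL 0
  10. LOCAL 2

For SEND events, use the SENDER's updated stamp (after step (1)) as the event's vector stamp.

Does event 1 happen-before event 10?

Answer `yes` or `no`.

Answer: no

Derivation:
Initial: VV[0]=[0, 0, 0]
Initial: VV[1]=[0, 0, 0]
Initial: VV[2]=[0, 0, 0]
Event 1: LOCAL 1: VV[1][1]++ -> VV[1]=[0, 1, 0]
Event 2: LOCAL 2: VV[2][2]++ -> VV[2]=[0, 0, 1]
Event 3: SEND 0->2: VV[0][0]++ -> VV[0]=[1, 0, 0], msg_vec=[1, 0, 0]; VV[2]=max(VV[2],msg_vec) then VV[2][2]++ -> VV[2]=[1, 0, 2]
Event 4: LOCAL 0: VV[0][0]++ -> VV[0]=[2, 0, 0]
Event 5: SEND 0->2: VV[0][0]++ -> VV[0]=[3, 0, 0], msg_vec=[3, 0, 0]; VV[2]=max(VV[2],msg_vec) then VV[2][2]++ -> VV[2]=[3, 0, 3]
Event 6: LOCAL 2: VV[2][2]++ -> VV[2]=[3, 0, 4]
Event 7: SEND 1->0: VV[1][1]++ -> VV[1]=[0, 2, 0], msg_vec=[0, 2, 0]; VV[0]=max(VV[0],msg_vec) then VV[0][0]++ -> VV[0]=[4, 2, 0]
Event 8: LOCAL 0: VV[0][0]++ -> VV[0]=[5, 2, 0]
Event 9: LOCAL 0: VV[0][0]++ -> VV[0]=[6, 2, 0]
Event 10: LOCAL 2: VV[2][2]++ -> VV[2]=[3, 0, 5]
Event 1 stamp: [0, 1, 0]
Event 10 stamp: [3, 0, 5]
[0, 1, 0] <= [3, 0, 5]? False. Equal? False. Happens-before: False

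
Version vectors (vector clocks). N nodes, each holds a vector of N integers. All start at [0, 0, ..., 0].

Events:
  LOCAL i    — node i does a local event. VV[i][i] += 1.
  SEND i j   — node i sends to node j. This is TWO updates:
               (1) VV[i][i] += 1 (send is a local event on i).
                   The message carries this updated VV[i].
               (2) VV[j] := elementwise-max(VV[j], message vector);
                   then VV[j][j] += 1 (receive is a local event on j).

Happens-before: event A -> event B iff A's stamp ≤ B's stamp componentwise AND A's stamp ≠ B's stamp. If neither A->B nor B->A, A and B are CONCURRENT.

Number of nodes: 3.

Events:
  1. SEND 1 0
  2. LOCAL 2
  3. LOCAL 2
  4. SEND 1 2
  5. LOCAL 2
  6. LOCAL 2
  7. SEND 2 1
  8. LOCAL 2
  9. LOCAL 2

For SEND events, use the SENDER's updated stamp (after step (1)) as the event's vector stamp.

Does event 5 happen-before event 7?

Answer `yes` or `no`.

Initial: VV[0]=[0, 0, 0]
Initial: VV[1]=[0, 0, 0]
Initial: VV[2]=[0, 0, 0]
Event 1: SEND 1->0: VV[1][1]++ -> VV[1]=[0, 1, 0], msg_vec=[0, 1, 0]; VV[0]=max(VV[0],msg_vec) then VV[0][0]++ -> VV[0]=[1, 1, 0]
Event 2: LOCAL 2: VV[2][2]++ -> VV[2]=[0, 0, 1]
Event 3: LOCAL 2: VV[2][2]++ -> VV[2]=[0, 0, 2]
Event 4: SEND 1->2: VV[1][1]++ -> VV[1]=[0, 2, 0], msg_vec=[0, 2, 0]; VV[2]=max(VV[2],msg_vec) then VV[2][2]++ -> VV[2]=[0, 2, 3]
Event 5: LOCAL 2: VV[2][2]++ -> VV[2]=[0, 2, 4]
Event 6: LOCAL 2: VV[2][2]++ -> VV[2]=[0, 2, 5]
Event 7: SEND 2->1: VV[2][2]++ -> VV[2]=[0, 2, 6], msg_vec=[0, 2, 6]; VV[1]=max(VV[1],msg_vec) then VV[1][1]++ -> VV[1]=[0, 3, 6]
Event 8: LOCAL 2: VV[2][2]++ -> VV[2]=[0, 2, 7]
Event 9: LOCAL 2: VV[2][2]++ -> VV[2]=[0, 2, 8]
Event 5 stamp: [0, 2, 4]
Event 7 stamp: [0, 2, 6]
[0, 2, 4] <= [0, 2, 6]? True. Equal? False. Happens-before: True

Answer: yes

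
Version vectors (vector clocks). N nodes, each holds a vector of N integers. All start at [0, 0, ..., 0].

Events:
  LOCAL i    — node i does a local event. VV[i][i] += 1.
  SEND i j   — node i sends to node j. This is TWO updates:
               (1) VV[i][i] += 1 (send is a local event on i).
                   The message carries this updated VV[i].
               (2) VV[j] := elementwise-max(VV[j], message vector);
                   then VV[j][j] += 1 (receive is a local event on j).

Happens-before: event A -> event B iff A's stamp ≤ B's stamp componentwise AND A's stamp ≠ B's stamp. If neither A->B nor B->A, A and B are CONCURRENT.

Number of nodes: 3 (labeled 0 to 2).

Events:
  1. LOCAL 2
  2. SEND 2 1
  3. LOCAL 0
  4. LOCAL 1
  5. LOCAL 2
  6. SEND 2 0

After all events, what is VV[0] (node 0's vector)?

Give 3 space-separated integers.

Answer: 2 0 4

Derivation:
Initial: VV[0]=[0, 0, 0]
Initial: VV[1]=[0, 0, 0]
Initial: VV[2]=[0, 0, 0]
Event 1: LOCAL 2: VV[2][2]++ -> VV[2]=[0, 0, 1]
Event 2: SEND 2->1: VV[2][2]++ -> VV[2]=[0, 0, 2], msg_vec=[0, 0, 2]; VV[1]=max(VV[1],msg_vec) then VV[1][1]++ -> VV[1]=[0, 1, 2]
Event 3: LOCAL 0: VV[0][0]++ -> VV[0]=[1, 0, 0]
Event 4: LOCAL 1: VV[1][1]++ -> VV[1]=[0, 2, 2]
Event 5: LOCAL 2: VV[2][2]++ -> VV[2]=[0, 0, 3]
Event 6: SEND 2->0: VV[2][2]++ -> VV[2]=[0, 0, 4], msg_vec=[0, 0, 4]; VV[0]=max(VV[0],msg_vec) then VV[0][0]++ -> VV[0]=[2, 0, 4]
Final vectors: VV[0]=[2, 0, 4]; VV[1]=[0, 2, 2]; VV[2]=[0, 0, 4]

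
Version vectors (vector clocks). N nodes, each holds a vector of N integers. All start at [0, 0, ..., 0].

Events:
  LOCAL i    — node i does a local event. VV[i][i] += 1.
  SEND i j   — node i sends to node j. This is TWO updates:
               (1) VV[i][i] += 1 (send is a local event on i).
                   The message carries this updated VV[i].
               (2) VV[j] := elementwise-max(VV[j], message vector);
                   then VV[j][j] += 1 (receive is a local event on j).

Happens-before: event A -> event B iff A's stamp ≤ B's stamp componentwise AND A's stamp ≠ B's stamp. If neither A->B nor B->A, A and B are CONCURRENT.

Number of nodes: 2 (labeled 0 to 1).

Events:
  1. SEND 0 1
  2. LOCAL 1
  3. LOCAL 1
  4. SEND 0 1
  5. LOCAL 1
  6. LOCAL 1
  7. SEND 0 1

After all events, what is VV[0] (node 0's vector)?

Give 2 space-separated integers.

Initial: VV[0]=[0, 0]
Initial: VV[1]=[0, 0]
Event 1: SEND 0->1: VV[0][0]++ -> VV[0]=[1, 0], msg_vec=[1, 0]; VV[1]=max(VV[1],msg_vec) then VV[1][1]++ -> VV[1]=[1, 1]
Event 2: LOCAL 1: VV[1][1]++ -> VV[1]=[1, 2]
Event 3: LOCAL 1: VV[1][1]++ -> VV[1]=[1, 3]
Event 4: SEND 0->1: VV[0][0]++ -> VV[0]=[2, 0], msg_vec=[2, 0]; VV[1]=max(VV[1],msg_vec) then VV[1][1]++ -> VV[1]=[2, 4]
Event 5: LOCAL 1: VV[1][1]++ -> VV[1]=[2, 5]
Event 6: LOCAL 1: VV[1][1]++ -> VV[1]=[2, 6]
Event 7: SEND 0->1: VV[0][0]++ -> VV[0]=[3, 0], msg_vec=[3, 0]; VV[1]=max(VV[1],msg_vec) then VV[1][1]++ -> VV[1]=[3, 7]
Final vectors: VV[0]=[3, 0]; VV[1]=[3, 7]

Answer: 3 0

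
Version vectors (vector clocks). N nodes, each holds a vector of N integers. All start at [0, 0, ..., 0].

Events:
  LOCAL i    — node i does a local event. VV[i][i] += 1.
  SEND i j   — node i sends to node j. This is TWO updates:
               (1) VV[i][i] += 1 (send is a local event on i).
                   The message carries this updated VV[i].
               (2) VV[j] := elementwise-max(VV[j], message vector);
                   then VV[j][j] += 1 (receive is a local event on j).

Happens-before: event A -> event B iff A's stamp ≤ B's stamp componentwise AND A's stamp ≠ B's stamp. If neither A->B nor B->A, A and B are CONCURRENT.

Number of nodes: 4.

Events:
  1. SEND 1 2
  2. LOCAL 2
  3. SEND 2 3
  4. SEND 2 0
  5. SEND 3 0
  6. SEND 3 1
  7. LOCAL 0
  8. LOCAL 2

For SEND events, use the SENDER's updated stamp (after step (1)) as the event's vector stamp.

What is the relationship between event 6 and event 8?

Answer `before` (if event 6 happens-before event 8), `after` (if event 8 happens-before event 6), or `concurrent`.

Answer: concurrent

Derivation:
Initial: VV[0]=[0, 0, 0, 0]
Initial: VV[1]=[0, 0, 0, 0]
Initial: VV[2]=[0, 0, 0, 0]
Initial: VV[3]=[0, 0, 0, 0]
Event 1: SEND 1->2: VV[1][1]++ -> VV[1]=[0, 1, 0, 0], msg_vec=[0, 1, 0, 0]; VV[2]=max(VV[2],msg_vec) then VV[2][2]++ -> VV[2]=[0, 1, 1, 0]
Event 2: LOCAL 2: VV[2][2]++ -> VV[2]=[0, 1, 2, 0]
Event 3: SEND 2->3: VV[2][2]++ -> VV[2]=[0, 1, 3, 0], msg_vec=[0, 1, 3, 0]; VV[3]=max(VV[3],msg_vec) then VV[3][3]++ -> VV[3]=[0, 1, 3, 1]
Event 4: SEND 2->0: VV[2][2]++ -> VV[2]=[0, 1, 4, 0], msg_vec=[0, 1, 4, 0]; VV[0]=max(VV[0],msg_vec) then VV[0][0]++ -> VV[0]=[1, 1, 4, 0]
Event 5: SEND 3->0: VV[3][3]++ -> VV[3]=[0, 1, 3, 2], msg_vec=[0, 1, 3, 2]; VV[0]=max(VV[0],msg_vec) then VV[0][0]++ -> VV[0]=[2, 1, 4, 2]
Event 6: SEND 3->1: VV[3][3]++ -> VV[3]=[0, 1, 3, 3], msg_vec=[0, 1, 3, 3]; VV[1]=max(VV[1],msg_vec) then VV[1][1]++ -> VV[1]=[0, 2, 3, 3]
Event 7: LOCAL 0: VV[0][0]++ -> VV[0]=[3, 1, 4, 2]
Event 8: LOCAL 2: VV[2][2]++ -> VV[2]=[0, 1, 5, 0]
Event 6 stamp: [0, 1, 3, 3]
Event 8 stamp: [0, 1, 5, 0]
[0, 1, 3, 3] <= [0, 1, 5, 0]? False
[0, 1, 5, 0] <= [0, 1, 3, 3]? False
Relation: concurrent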